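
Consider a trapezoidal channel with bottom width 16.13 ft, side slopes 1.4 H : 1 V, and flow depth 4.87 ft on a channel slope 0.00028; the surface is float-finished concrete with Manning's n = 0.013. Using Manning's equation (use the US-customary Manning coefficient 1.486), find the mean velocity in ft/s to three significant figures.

A = (b + z·y)·y = (16.13 + 1.4×4.87)×4.87 = 111.8 ft²
P = b + 2y√(1+z²) = 16.13 + 2×4.87×√(1+1.4²) = 32.89 ft
R = A/P = 111.8/32.89 = 3.398 ft
Q = (1.486/n)·A·R^(2/3)·S^(1/2) = (1.486/0.013) × 111.8 × 3.398^(2/3) × 0.00028^(1/2) = 483.2 ft³/s
V = Q/A = 483.2/111.8 = 4.323 ft/s

4.32 ft/s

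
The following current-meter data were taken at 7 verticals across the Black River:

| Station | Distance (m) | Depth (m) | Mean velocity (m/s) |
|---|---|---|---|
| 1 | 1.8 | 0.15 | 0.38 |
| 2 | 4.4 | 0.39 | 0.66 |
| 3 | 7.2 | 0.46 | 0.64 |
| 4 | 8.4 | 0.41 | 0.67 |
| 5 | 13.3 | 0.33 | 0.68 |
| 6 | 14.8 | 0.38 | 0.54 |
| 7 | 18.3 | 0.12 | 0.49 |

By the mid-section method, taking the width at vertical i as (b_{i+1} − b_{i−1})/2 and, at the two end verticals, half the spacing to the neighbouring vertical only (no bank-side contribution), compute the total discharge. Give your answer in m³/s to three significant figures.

3.53 m³/s

w_1 = (4.4 − 1.8)/2 = 1.3 m; q_1 = 0.38 × 0.15 × 1.3 = 0.07410 m³/s
w_2 = (7.2 − 1.8)/2 = 2.7 m; q_2 = 0.66 × 0.39 × 2.7 = 0.6950 m³/s
w_3 = (8.4 − 4.4)/2 = 2 m; q_3 = 0.64 × 0.46 × 2 = 0.5888 m³/s
w_4 = (13.3 − 7.2)/2 = 3.05 m; q_4 = 0.67 × 0.41 × 3.05 = 0.8378 m³/s
w_5 = (14.8 − 8.4)/2 = 3.2 m; q_5 = 0.68 × 0.33 × 3.2 = 0.7181 m³/s
w_6 = (18.3 − 13.3)/2 = 2.5 m; q_6 = 0.54 × 0.38 × 2.5 = 0.5130 m³/s
w_7 = (18.3 − 14.8)/2 = 1.75 m; q_7 = 0.49 × 0.12 × 1.75 = 0.1029 m³/s
Q = Σ qᵢ = 3.530 m³/s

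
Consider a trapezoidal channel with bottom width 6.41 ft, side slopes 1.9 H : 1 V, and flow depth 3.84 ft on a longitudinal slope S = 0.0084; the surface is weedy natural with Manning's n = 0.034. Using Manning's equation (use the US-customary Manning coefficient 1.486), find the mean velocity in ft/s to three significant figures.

A = (b + z·y)·y = (6.41 + 1.9×3.84)×3.84 = 52.63 ft²
P = b + 2y√(1+z²) = 6.41 + 2×3.84×√(1+1.9²) = 22.90 ft
R = A/P = 52.63/22.90 = 2.298 ft
Q = (1.486/n)·A·R^(2/3)·S^(1/2) = (1.486/0.034) × 52.63 × 2.298^(2/3) × 0.0084^(1/2) = 367.2 ft³/s
V = Q/A = 367.2/52.63 = 6.976 ft/s

6.98 ft/s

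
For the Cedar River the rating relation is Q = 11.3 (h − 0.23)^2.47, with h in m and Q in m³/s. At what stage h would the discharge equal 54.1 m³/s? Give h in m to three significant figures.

2.12 m

h − h₀ = (Q/C)^(1/b) = (54.1/11.3)^(1/2.47) = 1.885 m
h = 0.23 + 1.885 = 2.115 m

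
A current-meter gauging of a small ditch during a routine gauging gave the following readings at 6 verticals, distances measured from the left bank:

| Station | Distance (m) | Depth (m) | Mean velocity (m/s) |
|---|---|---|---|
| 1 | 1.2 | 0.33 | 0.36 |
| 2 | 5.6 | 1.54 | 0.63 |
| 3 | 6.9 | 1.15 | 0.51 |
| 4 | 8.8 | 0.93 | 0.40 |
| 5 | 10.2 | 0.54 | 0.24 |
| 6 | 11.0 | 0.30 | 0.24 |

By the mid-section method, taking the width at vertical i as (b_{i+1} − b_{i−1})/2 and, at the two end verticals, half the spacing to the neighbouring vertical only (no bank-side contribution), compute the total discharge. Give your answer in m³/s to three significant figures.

w_1 = (5.6 − 1.2)/2 = 2.2 m; q_1 = 0.36 × 0.33 × 2.2 = 0.2614 m³/s
w_2 = (6.9 − 1.2)/2 = 2.85 m; q_2 = 0.63 × 1.54 × 2.85 = 2.765 m³/s
w_3 = (8.8 − 5.6)/2 = 1.6 m; q_3 = 0.51 × 1.15 × 1.6 = 0.9384 m³/s
w_4 = (10.2 − 6.9)/2 = 1.65 m; q_4 = 0.40 × 0.93 × 1.65 = 0.6138 m³/s
w_5 = (11.0 − 8.8)/2 = 1.1 m; q_5 = 0.24 × 0.54 × 1.1 = 0.1426 m³/s
w_6 = (11.0 − 10.2)/2 = 0.4 m; q_6 = 0.24 × 0.30 × 0.4 = 0.02880 m³/s
Q = Σ qᵢ = 4.750 m³/s

4.75 m³/s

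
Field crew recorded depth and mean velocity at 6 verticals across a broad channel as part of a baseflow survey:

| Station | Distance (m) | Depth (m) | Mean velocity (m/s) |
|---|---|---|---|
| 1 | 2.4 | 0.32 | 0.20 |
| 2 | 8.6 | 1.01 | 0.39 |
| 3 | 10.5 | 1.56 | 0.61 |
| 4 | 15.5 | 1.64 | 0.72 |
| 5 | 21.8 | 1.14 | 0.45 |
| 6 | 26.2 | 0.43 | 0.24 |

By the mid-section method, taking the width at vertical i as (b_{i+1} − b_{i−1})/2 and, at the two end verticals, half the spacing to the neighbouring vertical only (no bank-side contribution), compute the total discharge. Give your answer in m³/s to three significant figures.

w_1 = (8.6 − 2.4)/2 = 3.1 m; q_1 = 0.20 × 0.32 × 3.1 = 0.1984 m³/s
w_2 = (10.5 − 2.4)/2 = 4.05 m; q_2 = 0.39 × 1.01 × 4.05 = 1.595 m³/s
w_3 = (15.5 − 8.6)/2 = 3.45 m; q_3 = 0.61 × 1.56 × 3.45 = 3.283 m³/s
w_4 = (21.8 − 10.5)/2 = 5.65 m; q_4 = 0.72 × 1.64 × 5.65 = 6.672 m³/s
w_5 = (26.2 − 15.5)/2 = 5.35 m; q_5 = 0.45 × 1.14 × 5.35 = 2.745 m³/s
w_6 = (26.2 − 21.8)/2 = 2.2 m; q_6 = 0.24 × 0.43 × 2.2 = 0.2270 m³/s
Q = Σ qᵢ = 14.72 m³/s

14.7 m³/s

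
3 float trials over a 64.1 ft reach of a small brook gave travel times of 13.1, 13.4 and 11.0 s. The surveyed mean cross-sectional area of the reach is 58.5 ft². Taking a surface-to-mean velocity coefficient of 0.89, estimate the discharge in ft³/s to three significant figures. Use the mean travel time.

t̄ = (13.1 + 13.4 + 11.0) / 3 = 12.5 s
v_surface = L / t̄ = 64.1 / 12.5 = 5.128 ft/s
v_mean = 0.89 × 5.128 = 4.564 ft/s
Q = A × v_mean = 58.5 × 4.564 = 267.0 ft³/s

267 ft³/s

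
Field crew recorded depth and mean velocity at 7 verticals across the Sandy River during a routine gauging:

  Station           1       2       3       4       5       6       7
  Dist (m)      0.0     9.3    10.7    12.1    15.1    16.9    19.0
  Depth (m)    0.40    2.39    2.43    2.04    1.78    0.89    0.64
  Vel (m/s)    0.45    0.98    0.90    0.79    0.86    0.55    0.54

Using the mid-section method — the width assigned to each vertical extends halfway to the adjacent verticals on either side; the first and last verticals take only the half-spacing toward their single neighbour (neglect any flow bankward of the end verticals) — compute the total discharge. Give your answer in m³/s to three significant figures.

w_1 = (9.3 − 0.0)/2 = 4.65 m; q_1 = 0.45 × 0.40 × 4.65 = 0.8370 m³/s
w_2 = (10.7 − 0.0)/2 = 5.35 m; q_2 = 0.98 × 2.39 × 5.35 = 12.53 m³/s
w_3 = (12.1 − 9.3)/2 = 1.4 m; q_3 = 0.90 × 2.43 × 1.4 = 3.062 m³/s
w_4 = (15.1 − 10.7)/2 = 2.2 m; q_4 = 0.79 × 2.04 × 2.2 = 3.546 m³/s
w_5 = (16.9 − 12.1)/2 = 2.4 m; q_5 = 0.86 × 1.78 × 2.4 = 3.674 m³/s
w_6 = (19.0 − 15.1)/2 = 1.95 m; q_6 = 0.55 × 0.89 × 1.95 = 0.9545 m³/s
w_7 = (19.0 − 16.9)/2 = 1.05 m; q_7 = 0.54 × 0.64 × 1.05 = 0.3629 m³/s
Q = Σ qᵢ = 24.97 m³/s

25.0 m³/s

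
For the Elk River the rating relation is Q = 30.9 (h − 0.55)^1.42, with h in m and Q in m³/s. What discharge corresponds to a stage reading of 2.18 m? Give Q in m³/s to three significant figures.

Q = 30.9 × (2.18 − 0.55)^1.42 = 30.9 × 1.63^1.42 = 61.84 m³/s

61.8 m³/s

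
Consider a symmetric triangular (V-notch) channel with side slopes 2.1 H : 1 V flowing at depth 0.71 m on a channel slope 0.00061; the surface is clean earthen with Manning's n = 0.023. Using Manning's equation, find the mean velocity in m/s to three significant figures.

A = z·y² = 2.1×0.71² = 1.059 m²
P = 2y√(1+z²) = 2×0.71×√(1+2.1²) = 3.303 m
R = A/P = 1.059/3.303 = 0.3205 m
Q = (1/n)·A·R^(2/3)·S^(1/2) = (1/0.023) × 1.059 × 0.3205^(2/3) × 0.00061^(1/2) = 0.5324 m³/s
V = Q/A = 0.5324/1.059 = 0.5029 m/s

0.503 m/s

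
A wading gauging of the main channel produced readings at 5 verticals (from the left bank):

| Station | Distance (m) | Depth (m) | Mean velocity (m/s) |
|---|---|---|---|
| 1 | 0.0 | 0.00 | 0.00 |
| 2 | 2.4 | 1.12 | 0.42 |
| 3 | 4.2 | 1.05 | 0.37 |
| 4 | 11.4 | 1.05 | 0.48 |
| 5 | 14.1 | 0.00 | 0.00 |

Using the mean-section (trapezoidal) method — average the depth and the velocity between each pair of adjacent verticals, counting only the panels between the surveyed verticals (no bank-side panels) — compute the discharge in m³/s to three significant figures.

Panel 1-2: Δb = 2.4 m, d̄ = (0.00+1.12)/2 = 0.56, v̄ = (0.00+0.42)/2 = 0.21 → q = 2.4×0.56×0.21 = 0.2822 m³/s
Panel 2-3: Δb = 1.8 m, d̄ = (1.12+1.05)/2 = 1.085, v̄ = (0.42+0.37)/2 = 0.395 → q = 1.8×1.085×0.395 = 0.7714 m³/s
Panel 3-4: Δb = 7.2 m, d̄ = (1.05+1.05)/2 = 1.05, v̄ = (0.37+0.48)/2 = 0.425 → q = 7.2×1.05×0.425 = 3.213 m³/s
Panel 4-5: Δb = 2.7 m, d̄ = (1.05+0.00)/2 = 0.525, v̄ = (0.48+0.00)/2 = 0.24 → q = 2.7×0.525×0.24 = 0.3402 m³/s
Q = Σ q = 4.607 m³/s

4.61 m³/s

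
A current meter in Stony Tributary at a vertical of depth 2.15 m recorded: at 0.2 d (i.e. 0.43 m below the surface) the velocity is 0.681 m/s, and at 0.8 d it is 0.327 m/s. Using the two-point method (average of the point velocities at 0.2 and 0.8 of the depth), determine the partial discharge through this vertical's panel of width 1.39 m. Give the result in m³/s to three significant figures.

1.51 m³/s

v̄ = (0.681 + 0.327) / 2 = 0.5040 m/s
q = v̄ × d × w = 0.5040 × 2.15 × 1.39 = 1.506 m³/s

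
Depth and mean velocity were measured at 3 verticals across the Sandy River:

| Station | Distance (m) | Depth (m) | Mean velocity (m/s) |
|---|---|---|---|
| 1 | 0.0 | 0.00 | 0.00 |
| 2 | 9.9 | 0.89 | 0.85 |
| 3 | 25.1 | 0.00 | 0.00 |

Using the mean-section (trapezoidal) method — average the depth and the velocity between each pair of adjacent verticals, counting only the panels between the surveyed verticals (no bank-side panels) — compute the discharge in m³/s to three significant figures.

4.75 m³/s

Panel 1-2: Δb = 9.9 m, d̄ = (0.00+0.89)/2 = 0.445, v̄ = (0.00+0.85)/2 = 0.425 → q = 9.9×0.445×0.425 = 1.872 m³/s
Panel 2-3: Δb = 15.2 m, d̄ = (0.89+0.00)/2 = 0.445, v̄ = (0.85+0.00)/2 = 0.425 → q = 15.2×0.445×0.425 = 2.875 m³/s
Q = Σ q = 4.747 m³/s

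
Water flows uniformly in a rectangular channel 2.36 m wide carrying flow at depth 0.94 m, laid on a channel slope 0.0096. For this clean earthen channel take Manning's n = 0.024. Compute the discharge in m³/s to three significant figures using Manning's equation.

5.88 m³/s

A = b·y = 2.36 × 0.94 = 2.218 m²
P = b + 2y = 2.36 + 2×0.94 = 4.240 m
R = A/P = 2.218/4.240 = 0.5232 m
Q = (1/n)·A·R^(2/3)·S^(1/2) = (1/0.024) × 2.218 × 0.5232^(2/3) × 0.0096^(1/2) = 5.880 m³/s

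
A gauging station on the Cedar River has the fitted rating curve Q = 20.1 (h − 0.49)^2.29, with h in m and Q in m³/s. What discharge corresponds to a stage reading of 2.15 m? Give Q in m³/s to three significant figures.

64.2 m³/s

Q = 20.1 × (2.15 − 0.49)^2.29 = 20.1 × 1.66^2.29 = 64.16 m³/s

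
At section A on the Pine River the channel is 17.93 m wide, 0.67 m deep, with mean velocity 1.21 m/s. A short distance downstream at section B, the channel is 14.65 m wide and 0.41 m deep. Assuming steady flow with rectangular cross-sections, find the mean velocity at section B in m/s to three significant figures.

Q = A₁V₁ = (17.93×0.67) × 1.21 = 14.54 m³/s
A₂ = 14.65 × 0.41 = 6.007 m²
V₂ = Q/A₂ = 14.54/6.007 = 2.420 m/s

2.42 m/s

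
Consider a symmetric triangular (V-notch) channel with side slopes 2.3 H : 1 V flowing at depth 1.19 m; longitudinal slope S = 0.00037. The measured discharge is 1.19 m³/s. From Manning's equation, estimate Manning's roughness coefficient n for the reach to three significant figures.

0.0352

A = z·y² = 2.3×1.19² = 3.257 m²
P = 2y√(1+z²) = 2×1.19×√(1+2.3²) = 5.969 m
R = A/P = 3.257/5.969 = 0.5457 m
n = (1/Q)·A·R^(2/3)·S^(1/2) = (1/1.19) × 3.257 × 0.6677 × 0.01924 = 0.03516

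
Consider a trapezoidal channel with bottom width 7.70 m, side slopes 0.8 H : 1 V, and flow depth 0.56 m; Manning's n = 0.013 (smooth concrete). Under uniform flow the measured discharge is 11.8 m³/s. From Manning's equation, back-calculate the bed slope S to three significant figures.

0.00285

A = (b + z·y)·y = (7.70 + 0.8×0.56)×0.56 = 4.563 m²
P = b + 2y√(1+z²) = 7.70 + 2×0.56×√(1+0.8²) = 9.134 m
R = A/P = 4.563/9.134 = 0.4995 m
S = (Q·n / (1·A·R^(2/3)))² = (11.8×0.013 / (1×4.563×0.6296))² = 0.002852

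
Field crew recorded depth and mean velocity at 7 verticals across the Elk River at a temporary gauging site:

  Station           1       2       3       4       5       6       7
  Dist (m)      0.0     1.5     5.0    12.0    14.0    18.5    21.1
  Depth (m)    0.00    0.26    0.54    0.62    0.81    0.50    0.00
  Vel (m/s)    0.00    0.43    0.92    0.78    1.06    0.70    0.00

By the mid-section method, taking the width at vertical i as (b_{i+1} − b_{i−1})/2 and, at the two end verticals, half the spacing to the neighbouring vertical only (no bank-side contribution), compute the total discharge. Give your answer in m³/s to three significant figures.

9.10 m³/s

w_2 = (5.0 − 0.0)/2 = 2.5 m; q_2 = 0.43 × 0.26 × 2.5 = 0.2795 m³/s
w_3 = (12.0 − 1.5)/2 = 5.25 m; q_3 = 0.92 × 0.54 × 5.25 = 2.608 m³/s
w_4 = (14.0 − 5.0)/2 = 4.5 m; q_4 = 0.78 × 0.62 × 4.5 = 2.176 m³/s
w_5 = (18.5 − 12.0)/2 = 3.25 m; q_5 = 1.06 × 0.81 × 3.25 = 2.790 m³/s
w_6 = (21.1 − 14.0)/2 = 3.55 m; q_6 = 0.70 × 0.50 × 3.55 = 1.243 m³/s
Stations 1, 7 contribute zero (depth or velocity is 0).
Q = Σ qᵢ = 9.097 m³/s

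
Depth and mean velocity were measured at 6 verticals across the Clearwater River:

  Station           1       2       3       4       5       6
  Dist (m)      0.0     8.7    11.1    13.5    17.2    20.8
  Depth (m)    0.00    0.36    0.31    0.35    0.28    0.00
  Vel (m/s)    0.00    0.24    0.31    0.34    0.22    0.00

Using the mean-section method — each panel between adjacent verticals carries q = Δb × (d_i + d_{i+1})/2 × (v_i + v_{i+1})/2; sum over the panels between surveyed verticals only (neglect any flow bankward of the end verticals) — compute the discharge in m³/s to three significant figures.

1.05 m³/s

Panel 1-2: Δb = 8.7 m, d̄ = (0.00+0.36)/2 = 0.18, v̄ = (0.00+0.24)/2 = 0.12 → q = 8.7×0.18×0.12 = 0.1879 m³/s
Panel 2-3: Δb = 2.4 m, d̄ = (0.36+0.31)/2 = 0.335, v̄ = (0.24+0.31)/2 = 0.275 → q = 2.4×0.335×0.275 = 0.2211 m³/s
Panel 3-4: Δb = 2.4 m, d̄ = (0.31+0.35)/2 = 0.33, v̄ = (0.31+0.34)/2 = 0.325 → q = 2.4×0.33×0.325 = 0.2574 m³/s
Panel 4-5: Δb = 3.7 m, d̄ = (0.35+0.28)/2 = 0.315, v̄ = (0.34+0.22)/2 = 0.28 → q = 3.7×0.315×0.28 = 0.3263 m³/s
Panel 5-6: Δb = 3.6 m, d̄ = (0.28+0.00)/2 = 0.14, v̄ = (0.22+0.00)/2 = 0.11 → q = 3.6×0.14×0.11 = 0.05544 m³/s
Q = Σ q = 1.048 m³/s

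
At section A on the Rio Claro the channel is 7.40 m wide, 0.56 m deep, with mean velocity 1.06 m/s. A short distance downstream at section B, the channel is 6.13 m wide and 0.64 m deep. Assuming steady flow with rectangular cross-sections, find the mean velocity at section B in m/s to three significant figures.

1.12 m/s

Q = A₁V₁ = (7.40×0.56) × 1.06 = 4.393 m³/s
A₂ = 6.13 × 0.64 = 3.923 m²
V₂ = Q/A₂ = 4.393/3.923 = 1.120 m/s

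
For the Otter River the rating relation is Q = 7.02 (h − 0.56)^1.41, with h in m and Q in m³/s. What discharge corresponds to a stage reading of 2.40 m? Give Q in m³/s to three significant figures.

16.6 m³/s

Q = 7.02 × (2.40 − 0.56)^1.41 = 7.02 × 1.84^1.41 = 16.59 m³/s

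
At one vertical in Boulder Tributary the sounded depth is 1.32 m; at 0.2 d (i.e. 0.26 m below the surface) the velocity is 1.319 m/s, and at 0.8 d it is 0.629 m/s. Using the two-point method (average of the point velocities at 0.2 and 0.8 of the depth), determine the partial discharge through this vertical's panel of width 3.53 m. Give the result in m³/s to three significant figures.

v̄ = (1.319 + 0.629) / 2 = 0.9740 m/s
q = v̄ × d × w = 0.9740 × 1.32 × 3.53 = 4.538 m³/s

4.54 m³/s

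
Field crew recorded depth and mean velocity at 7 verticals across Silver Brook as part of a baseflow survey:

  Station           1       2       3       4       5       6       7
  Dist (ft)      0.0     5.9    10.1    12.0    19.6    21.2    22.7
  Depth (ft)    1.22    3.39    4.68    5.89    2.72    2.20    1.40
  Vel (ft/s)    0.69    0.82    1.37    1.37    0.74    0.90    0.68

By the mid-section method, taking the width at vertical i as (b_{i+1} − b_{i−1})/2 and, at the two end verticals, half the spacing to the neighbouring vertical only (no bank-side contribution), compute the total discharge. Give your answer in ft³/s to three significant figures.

87.4 ft³/s

w_1 = (5.9 − 0.0)/2 = 2.95 ft; q_1 = 0.69 × 1.22 × 2.95 = 2.483 ft³/s
w_2 = (10.1 − 0.0)/2 = 5.05 ft; q_2 = 0.82 × 3.39 × 5.05 = 14.04 ft³/s
w_3 = (12.0 − 5.9)/2 = 3.05 ft; q_3 = 1.37 × 4.68 × 3.05 = 19.56 ft³/s
w_4 = (19.6 − 10.1)/2 = 4.75 ft; q_4 = 1.37 × 5.89 × 4.75 = 38.33 ft³/s
w_5 = (21.2 − 12.0)/2 = 4.6 ft; q_5 = 0.74 × 2.72 × 4.6 = 9.259 ft³/s
w_6 = (22.7 − 19.6)/2 = 1.55 ft; q_6 = 0.90 × 2.20 × 1.55 = 3.069 ft³/s
w_7 = (22.7 − 21.2)/2 = 0.75 ft; q_7 = 0.68 × 1.40 × 0.75 = 0.7140 ft³/s
Q = Σ qᵢ = 87.45 ft³/s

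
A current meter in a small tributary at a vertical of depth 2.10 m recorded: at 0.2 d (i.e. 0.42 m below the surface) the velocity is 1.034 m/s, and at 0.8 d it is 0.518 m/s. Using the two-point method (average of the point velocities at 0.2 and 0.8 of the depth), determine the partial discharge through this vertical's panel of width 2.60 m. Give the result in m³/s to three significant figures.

4.24 m³/s

v̄ = (1.034 + 0.518) / 2 = 0.7760 m/s
q = v̄ × d × w = 0.7760 × 2.10 × 2.60 = 4.237 m³/s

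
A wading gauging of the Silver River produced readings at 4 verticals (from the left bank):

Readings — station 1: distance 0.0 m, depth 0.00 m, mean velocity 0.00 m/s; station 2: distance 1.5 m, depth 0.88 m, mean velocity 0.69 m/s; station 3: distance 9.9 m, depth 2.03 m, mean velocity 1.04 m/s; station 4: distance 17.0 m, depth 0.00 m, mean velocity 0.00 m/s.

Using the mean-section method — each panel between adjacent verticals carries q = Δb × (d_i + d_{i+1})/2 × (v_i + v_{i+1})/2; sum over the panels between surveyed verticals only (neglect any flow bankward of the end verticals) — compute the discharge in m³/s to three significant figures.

14.5 m³/s

Panel 1-2: Δb = 1.5 m, d̄ = (0.00+0.88)/2 = 0.44, v̄ = (0.00+0.69)/2 = 0.345 → q = 1.5×0.44×0.345 = 0.2277 m³/s
Panel 2-3: Δb = 8.4 m, d̄ = (0.88+2.03)/2 = 1.455, v̄ = (0.69+1.04)/2 = 0.865 → q = 8.4×1.455×0.865 = 10.57 m³/s
Panel 3-4: Δb = 7.1 m, d̄ = (2.03+0.00)/2 = 1.015, v̄ = (1.04+0.00)/2 = 0.52 → q = 7.1×1.015×0.52 = 3.747 m³/s
Q = Σ q = 14.55 m³/s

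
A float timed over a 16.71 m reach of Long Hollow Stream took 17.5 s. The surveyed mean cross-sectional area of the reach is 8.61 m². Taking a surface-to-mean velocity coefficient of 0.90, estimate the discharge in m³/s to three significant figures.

7.40 m³/s

v_surface = L / t̄ = 16.71 / 17.5 = 0.9549 m/s
v_mean = 0.90 × 0.9549 = 0.8594 m/s
Q = A × v_mean = 8.61 × 0.8594 = 7.399 m³/s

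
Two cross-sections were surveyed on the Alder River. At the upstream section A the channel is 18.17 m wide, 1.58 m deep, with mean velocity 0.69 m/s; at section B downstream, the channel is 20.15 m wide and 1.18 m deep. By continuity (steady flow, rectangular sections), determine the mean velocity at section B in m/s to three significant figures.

0.833 m/s

Q = A₁V₁ = (18.17×1.58) × 0.69 = 19.81 m³/s
A₂ = 20.15 × 1.18 = 23.78 m²
V₂ = Q/A₂ = 19.81/23.78 = 0.8331 m/s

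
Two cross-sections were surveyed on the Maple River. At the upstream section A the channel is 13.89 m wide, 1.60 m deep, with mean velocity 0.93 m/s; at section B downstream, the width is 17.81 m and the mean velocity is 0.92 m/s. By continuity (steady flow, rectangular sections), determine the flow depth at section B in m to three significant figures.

Q = A₁V₁ = (13.89×1.60) × 0.93 = 20.67 m³/s
d₂ = Q/(b₂ V₂) = 20.67/(17.81×0.92) = 1.261 m

1.26 m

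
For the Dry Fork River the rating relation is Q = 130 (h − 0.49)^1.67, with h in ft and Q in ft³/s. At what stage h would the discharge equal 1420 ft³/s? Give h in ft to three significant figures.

h − h₀ = (Q/C)^(1/b) = (1420/130)^(1/1.67) = 4.186 ft
h = 0.49 + 4.186 = 4.676 ft

4.68 ft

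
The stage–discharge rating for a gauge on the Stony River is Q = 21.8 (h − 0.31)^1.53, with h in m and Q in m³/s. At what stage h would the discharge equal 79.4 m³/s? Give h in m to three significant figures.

h − h₀ = (Q/C)^(1/b) = (79.4/21.8)^(1/1.53) = 2.328 m
h = 0.31 + 2.328 = 2.638 m

2.64 m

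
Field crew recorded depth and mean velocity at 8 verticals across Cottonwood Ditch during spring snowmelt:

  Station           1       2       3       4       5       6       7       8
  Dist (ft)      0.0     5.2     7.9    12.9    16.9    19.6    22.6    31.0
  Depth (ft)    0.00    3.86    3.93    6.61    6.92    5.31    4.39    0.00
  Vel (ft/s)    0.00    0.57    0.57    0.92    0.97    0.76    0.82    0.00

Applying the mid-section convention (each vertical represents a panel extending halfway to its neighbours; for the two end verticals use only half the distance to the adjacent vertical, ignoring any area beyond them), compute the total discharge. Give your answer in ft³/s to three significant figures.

w_2 = (7.9 − 0.0)/2 = 3.95 ft; q_2 = 0.57 × 3.86 × 3.95 = 8.691 ft³/s
w_3 = (12.9 − 5.2)/2 = 3.85 ft; q_3 = 0.57 × 3.93 × 3.85 = 8.624 ft³/s
w_4 = (16.9 − 7.9)/2 = 4.5 ft; q_4 = 0.92 × 6.61 × 4.5 = 27.37 ft³/s
w_5 = (19.6 − 12.9)/2 = 3.35 ft; q_5 = 0.97 × 6.92 × 3.35 = 22.49 ft³/s
w_6 = (22.6 − 16.9)/2 = 2.85 ft; q_6 = 0.76 × 5.31 × 2.85 = 11.50 ft³/s
w_7 = (31.0 − 19.6)/2 = 5.7 ft; q_7 = 0.82 × 4.39 × 5.7 = 20.52 ft³/s
Stations 1, 8 contribute zero (depth or velocity is 0).
Q = Σ qᵢ = 99.19 ft³/s

99.2 ft³/s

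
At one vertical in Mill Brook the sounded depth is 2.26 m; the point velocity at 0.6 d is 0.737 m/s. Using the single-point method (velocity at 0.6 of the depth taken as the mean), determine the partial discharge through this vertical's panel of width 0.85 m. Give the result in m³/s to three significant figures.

1.42 m³/s

v̄ = v₀.₆ = 0.737 m/s
q = v̄ × d × w = 0.7370 × 2.26 × 0.85 = 1.416 m³/s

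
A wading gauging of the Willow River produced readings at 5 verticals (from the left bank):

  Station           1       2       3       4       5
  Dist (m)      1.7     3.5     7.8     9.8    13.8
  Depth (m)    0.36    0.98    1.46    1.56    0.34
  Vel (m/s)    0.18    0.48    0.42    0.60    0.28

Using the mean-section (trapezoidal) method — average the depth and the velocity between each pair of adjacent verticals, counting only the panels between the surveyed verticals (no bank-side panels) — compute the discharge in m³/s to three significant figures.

Panel 1-2: Δb = 1.8 m, d̄ = (0.36+0.98)/2 = 0.67, v̄ = (0.18+0.48)/2 = 0.33 → q = 1.8×0.67×0.33 = 0.3980 m³/s
Panel 2-3: Δb = 4.3 m, d̄ = (0.98+1.46)/2 = 1.22, v̄ = (0.48+0.42)/2 = 0.45 → q = 4.3×1.22×0.45 = 2.361 m³/s
Panel 3-4: Δb = 2 m, d̄ = (1.46+1.56)/2 = 1.51, v̄ = (0.42+0.60)/2 = 0.51 → q = 2×1.51×0.51 = 1.540 m³/s
Panel 4-5: Δb = 4 m, d̄ = (1.56+0.34)/2 = 0.95, v̄ = (0.60+0.28)/2 = 0.44 → q = 4×0.95×0.44 = 1.672 m³/s
Q = Σ q = 5.971 m³/s

5.97 m³/s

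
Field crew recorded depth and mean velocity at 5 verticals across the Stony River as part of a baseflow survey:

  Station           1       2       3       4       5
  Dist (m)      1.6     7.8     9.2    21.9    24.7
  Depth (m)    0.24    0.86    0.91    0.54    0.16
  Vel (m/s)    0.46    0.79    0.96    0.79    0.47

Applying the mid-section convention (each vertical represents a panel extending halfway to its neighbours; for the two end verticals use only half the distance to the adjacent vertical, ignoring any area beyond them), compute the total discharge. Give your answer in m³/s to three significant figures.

12.5 m³/s

w_1 = (7.8 − 1.6)/2 = 3.1 m; q_1 = 0.46 × 0.24 × 3.1 = 0.3422 m³/s
w_2 = (9.2 − 1.6)/2 = 3.8 m; q_2 = 0.79 × 0.86 × 3.8 = 2.582 m³/s
w_3 = (21.9 − 7.8)/2 = 7.05 m; q_3 = 0.96 × 0.91 × 7.05 = 6.159 m³/s
w_4 = (24.7 − 9.2)/2 = 7.75 m; q_4 = 0.79 × 0.54 × 7.75 = 3.306 m³/s
w_5 = (24.7 − 21.9)/2 = 1.4 m; q_5 = 0.47 × 0.16 × 1.4 = 0.1053 m³/s
Q = Σ qᵢ = 12.49 m³/s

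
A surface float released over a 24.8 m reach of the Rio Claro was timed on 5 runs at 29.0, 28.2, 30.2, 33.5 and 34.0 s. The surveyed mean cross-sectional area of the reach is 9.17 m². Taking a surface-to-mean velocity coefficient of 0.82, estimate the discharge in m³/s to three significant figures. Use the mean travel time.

6.02 m³/s

t̄ = (29.0 + 28.2 + 30.2 + 33.5 + 34.0) / 5 = 30.98 s
v_surface = L / t̄ = 24.8 / 30.98 = 0.8005 m/s
v_mean = 0.82 × 0.8005 = 0.6564 m/s
Q = A × v_mean = 9.17 × 0.6564 = 6.019 m³/s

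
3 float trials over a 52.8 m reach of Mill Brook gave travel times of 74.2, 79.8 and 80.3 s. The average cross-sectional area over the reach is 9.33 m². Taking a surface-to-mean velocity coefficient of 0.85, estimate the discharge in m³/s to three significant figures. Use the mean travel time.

t̄ = (74.2 + 79.8 + 80.3) / 3 = 78.1 s
v_surface = L / t̄ = 52.8 / 78.1 = 0.6761 m/s
v_mean = 0.85 × 0.6761 = 0.5746 m/s
Q = A × v_mean = 9.33 × 0.5746 = 5.361 m³/s

5.36 m³/s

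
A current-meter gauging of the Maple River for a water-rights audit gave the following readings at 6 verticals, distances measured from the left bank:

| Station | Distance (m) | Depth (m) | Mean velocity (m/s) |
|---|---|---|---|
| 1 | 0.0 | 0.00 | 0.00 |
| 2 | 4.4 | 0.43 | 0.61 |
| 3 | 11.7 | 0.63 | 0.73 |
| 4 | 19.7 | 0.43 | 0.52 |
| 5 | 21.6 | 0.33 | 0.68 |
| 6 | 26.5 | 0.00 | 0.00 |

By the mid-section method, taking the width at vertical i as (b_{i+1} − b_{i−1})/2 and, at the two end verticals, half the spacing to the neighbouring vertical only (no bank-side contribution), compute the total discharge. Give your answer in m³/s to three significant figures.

6.92 m³/s

w_2 = (11.7 − 0.0)/2 = 5.85 m; q_2 = 0.61 × 0.43 × 5.85 = 1.534 m³/s
w_3 = (19.7 − 4.4)/2 = 7.65 m; q_3 = 0.73 × 0.63 × 7.65 = 3.518 m³/s
w_4 = (21.6 − 11.7)/2 = 4.95 m; q_4 = 0.52 × 0.43 × 4.95 = 1.107 m³/s
w_5 = (26.5 − 19.7)/2 = 3.4 m; q_5 = 0.68 × 0.33 × 3.4 = 0.7630 m³/s
Stations 1, 6 contribute zero (depth or velocity is 0).
Q = Σ qᵢ = 6.922 m³/s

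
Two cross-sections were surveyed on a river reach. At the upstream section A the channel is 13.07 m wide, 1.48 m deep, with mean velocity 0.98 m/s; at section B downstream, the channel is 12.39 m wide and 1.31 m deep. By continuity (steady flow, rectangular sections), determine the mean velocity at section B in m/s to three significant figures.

Q = A₁V₁ = (13.07×1.48) × 0.98 = 18.96 m³/s
A₂ = 12.39 × 1.31 = 16.23 m²
V₂ = Q/A₂ = 18.96/16.23 = 1.168 m/s

1.17 m/s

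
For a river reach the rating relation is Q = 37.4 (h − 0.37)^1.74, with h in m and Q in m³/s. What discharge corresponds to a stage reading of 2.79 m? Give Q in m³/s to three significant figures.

174 m³/s

Q = 37.4 × (2.79 − 0.37)^1.74 = 37.4 × 2.42^1.74 = 174.1 m³/s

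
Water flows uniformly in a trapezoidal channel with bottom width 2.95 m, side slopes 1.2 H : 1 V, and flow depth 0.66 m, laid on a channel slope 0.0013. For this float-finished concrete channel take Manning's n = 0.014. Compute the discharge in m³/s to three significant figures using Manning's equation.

3.97 m³/s

A = (b + z·y)·y = (2.95 + 1.2×0.66)×0.66 = 2.470 m²
P = b + 2y√(1+z²) = 2.95 + 2×0.66×√(1+1.2²) = 5.012 m
R = A/P = 2.470/5.012 = 0.4928 m
Q = (1/n)·A·R^(2/3)·S^(1/2) = (1/0.014) × 2.470 × 0.4928^(2/3) × 0.0013^(1/2) = 3.968 m³/s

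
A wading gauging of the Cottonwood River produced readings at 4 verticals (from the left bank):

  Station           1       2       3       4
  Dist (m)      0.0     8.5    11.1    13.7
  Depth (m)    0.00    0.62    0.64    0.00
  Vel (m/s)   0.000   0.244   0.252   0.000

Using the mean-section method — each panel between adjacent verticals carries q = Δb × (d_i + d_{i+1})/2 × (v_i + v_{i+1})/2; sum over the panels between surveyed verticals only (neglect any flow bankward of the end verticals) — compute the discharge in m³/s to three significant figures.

0.833 m³/s

Panel 1-2: Δb = 8.5 m, d̄ = (0.00+0.62)/2 = 0.31, v̄ = (0.000+0.244)/2 = 0.122 → q = 8.5×0.31×0.122 = 0.3215 m³/s
Panel 2-3: Δb = 2.6 m, d̄ = (0.62+0.64)/2 = 0.63, v̄ = (0.244+0.252)/2 = 0.248 → q = 2.6×0.63×0.248 = 0.4062 m³/s
Panel 3-4: Δb = 2.6 m, d̄ = (0.64+0.00)/2 = 0.32, v̄ = (0.252+0.000)/2 = 0.126 → q = 2.6×0.32×0.126 = 0.1048 m³/s
Q = Σ q = 0.8325 m³/s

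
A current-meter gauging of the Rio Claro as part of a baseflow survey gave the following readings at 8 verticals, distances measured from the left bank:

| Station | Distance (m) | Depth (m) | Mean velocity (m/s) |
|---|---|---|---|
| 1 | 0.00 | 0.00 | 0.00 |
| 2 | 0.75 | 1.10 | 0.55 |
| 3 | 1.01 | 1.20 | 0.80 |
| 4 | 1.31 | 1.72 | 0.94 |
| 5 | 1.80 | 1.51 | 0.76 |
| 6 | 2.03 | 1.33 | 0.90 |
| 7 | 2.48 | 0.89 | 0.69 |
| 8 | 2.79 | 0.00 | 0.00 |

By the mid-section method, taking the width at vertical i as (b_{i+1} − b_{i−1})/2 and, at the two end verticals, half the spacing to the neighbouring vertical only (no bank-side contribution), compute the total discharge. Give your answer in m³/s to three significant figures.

2.27 m³/s

w_2 = (1.01 − 0.00)/2 = 0.505 m; q_2 = 0.55 × 1.10 × 0.505 = 0.3055 m³/s
w_3 = (1.31 − 0.75)/2 = 0.28 m; q_3 = 0.80 × 1.20 × 0.28 = 0.2688 m³/s
w_4 = (1.80 − 1.01)/2 = 0.395 m; q_4 = 0.94 × 1.72 × 0.395 = 0.6386 m³/s
w_5 = (2.03 − 1.31)/2 = 0.36 m; q_5 = 0.76 × 1.51 × 0.36 = 0.4131 m³/s
w_6 = (2.48 − 1.80)/2 = 0.34 m; q_6 = 0.90 × 1.33 × 0.34 = 0.4070 m³/s
w_7 = (2.79 − 2.03)/2 = 0.38 m; q_7 = 0.69 × 0.89 × 0.38 = 0.2334 m³/s
Stations 1, 8 contribute zero (depth or velocity is 0).
Q = Σ qᵢ = 2.266 m³/s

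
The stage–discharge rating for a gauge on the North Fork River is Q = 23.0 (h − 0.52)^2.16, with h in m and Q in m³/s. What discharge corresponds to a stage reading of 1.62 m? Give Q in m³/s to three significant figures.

28.3 m³/s

Q = 23.0 × (1.62 − 0.52)^2.16 = 23.0 × 1.1^2.16 = 28.26 m³/s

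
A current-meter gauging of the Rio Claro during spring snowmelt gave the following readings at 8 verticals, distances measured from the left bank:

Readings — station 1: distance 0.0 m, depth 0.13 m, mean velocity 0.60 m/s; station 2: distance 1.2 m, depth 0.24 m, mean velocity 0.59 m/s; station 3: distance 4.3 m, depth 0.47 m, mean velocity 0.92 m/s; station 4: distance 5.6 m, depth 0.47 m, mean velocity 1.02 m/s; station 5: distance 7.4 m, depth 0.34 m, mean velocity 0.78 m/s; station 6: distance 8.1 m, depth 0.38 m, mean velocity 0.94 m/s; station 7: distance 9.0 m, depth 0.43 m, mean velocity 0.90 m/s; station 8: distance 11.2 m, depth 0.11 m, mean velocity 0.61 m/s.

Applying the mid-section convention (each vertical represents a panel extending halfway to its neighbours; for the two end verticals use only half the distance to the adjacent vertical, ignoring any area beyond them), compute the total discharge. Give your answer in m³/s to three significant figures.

w_1 = (1.2 − 0.0)/2 = 0.6 m; q_1 = 0.60 × 0.13 × 0.6 = 0.04680 m³/s
w_2 = (4.3 − 0.0)/2 = 2.15 m; q_2 = 0.59 × 0.24 × 2.15 = 0.3044 m³/s
w_3 = (5.6 − 1.2)/2 = 2.2 m; q_3 = 0.92 × 0.47 × 2.2 = 0.9513 m³/s
w_4 = (7.4 − 4.3)/2 = 1.55 m; q_4 = 1.02 × 0.47 × 1.55 = 0.7431 m³/s
w_5 = (8.1 − 5.6)/2 = 1.25 m; q_5 = 0.78 × 0.34 × 1.25 = 0.3315 m³/s
w_6 = (9.0 − 7.4)/2 = 0.8 m; q_6 = 0.94 × 0.38 × 0.8 = 0.2858 m³/s
w_7 = (11.2 − 8.1)/2 = 1.55 m; q_7 = 0.90 × 0.43 × 1.55 = 0.5999 m³/s
w_8 = (11.2 − 9.0)/2 = 1.1 m; q_8 = 0.61 × 0.11 × 1.1 = 0.07381 m³/s
Q = Σ qᵢ = 3.337 m³/s

3.34 m³/s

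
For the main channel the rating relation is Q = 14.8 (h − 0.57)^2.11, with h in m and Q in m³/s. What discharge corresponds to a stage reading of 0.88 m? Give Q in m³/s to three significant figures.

1.25 m³/s

Q = 14.8 × (0.88 − 0.57)^2.11 = 14.8 × 0.31^2.11 = 1.250 m³/s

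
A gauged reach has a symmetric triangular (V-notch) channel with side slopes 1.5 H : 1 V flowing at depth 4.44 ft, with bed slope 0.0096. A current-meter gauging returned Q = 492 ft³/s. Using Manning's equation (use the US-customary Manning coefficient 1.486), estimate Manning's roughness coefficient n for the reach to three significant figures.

A = z·y² = 1.5×4.44² = 29.57 ft²
P = 2y√(1+z²) = 2×4.44×√(1+1.5²) = 16.01 ft
R = A/P = 29.57/16.01 = 1.847 ft
n = (1.486/Q)·A·R^(2/3)·S^(1/2) = (1.486/492) × 29.57 × 1.505 × 0.09798 = 0.01317

0.0132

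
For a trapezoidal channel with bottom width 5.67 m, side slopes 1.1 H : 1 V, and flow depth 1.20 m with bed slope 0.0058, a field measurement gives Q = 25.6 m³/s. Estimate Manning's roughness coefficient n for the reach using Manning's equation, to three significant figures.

0.0234

A = (b + z·y)·y = (5.67 + 1.1×1.20)×1.20 = 8.388 m²
P = b + 2y√(1+z²) = 5.67 + 2×1.20×√(1+1.1²) = 9.238 m
R = A/P = 8.388/9.238 = 0.9080 m
n = (1/Q)·A·R^(2/3)·S^(1/2) = (1/25.6) × 8.388 × 0.9377 × 0.07616 = 0.02340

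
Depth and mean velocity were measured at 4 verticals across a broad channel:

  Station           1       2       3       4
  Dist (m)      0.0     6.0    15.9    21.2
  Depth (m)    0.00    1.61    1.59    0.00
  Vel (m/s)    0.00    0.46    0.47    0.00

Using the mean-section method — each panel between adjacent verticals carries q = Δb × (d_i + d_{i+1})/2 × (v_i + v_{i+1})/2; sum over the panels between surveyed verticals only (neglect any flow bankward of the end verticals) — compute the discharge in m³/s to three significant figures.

9.47 m³/s

Panel 1-2: Δb = 6 m, d̄ = (0.00+1.61)/2 = 0.805, v̄ = (0.00+0.46)/2 = 0.23 → q = 6×0.805×0.23 = 1.111 m³/s
Panel 2-3: Δb = 9.9 m, d̄ = (1.61+1.59)/2 = 1.6, v̄ = (0.46+0.47)/2 = 0.465 → q = 9.9×1.6×0.465 = 7.366 m³/s
Panel 3-4: Δb = 5.3 m, d̄ = (1.59+0.00)/2 = 0.795, v̄ = (0.47+0.00)/2 = 0.235 → q = 5.3×0.795×0.235 = 0.9902 m³/s
Q = Σ q = 9.467 m³/s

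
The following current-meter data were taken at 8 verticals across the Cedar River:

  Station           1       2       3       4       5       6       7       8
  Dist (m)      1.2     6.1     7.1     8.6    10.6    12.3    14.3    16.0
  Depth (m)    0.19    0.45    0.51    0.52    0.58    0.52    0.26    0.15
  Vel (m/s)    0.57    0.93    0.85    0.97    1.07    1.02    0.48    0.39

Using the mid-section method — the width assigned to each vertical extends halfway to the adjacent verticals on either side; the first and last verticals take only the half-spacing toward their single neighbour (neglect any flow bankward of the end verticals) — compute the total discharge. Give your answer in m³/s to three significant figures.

5.33 m³/s

w_1 = (6.1 − 1.2)/2 = 2.45 m; q_1 = 0.57 × 0.19 × 2.45 = 0.2653 m³/s
w_2 = (7.1 − 1.2)/2 = 2.95 m; q_2 = 0.93 × 0.45 × 2.95 = 1.235 m³/s
w_3 = (8.6 − 6.1)/2 = 1.25 m; q_3 = 0.85 × 0.51 × 1.25 = 0.5419 m³/s
w_4 = (10.6 − 7.1)/2 = 1.75 m; q_4 = 0.97 × 0.52 × 1.75 = 0.8827 m³/s
w_5 = (12.3 − 8.6)/2 = 1.85 m; q_5 = 1.07 × 0.58 × 1.85 = 1.148 m³/s
w_6 = (14.3 − 10.6)/2 = 1.85 m; q_6 = 1.02 × 0.52 × 1.85 = 0.9812 m³/s
w_7 = (16.0 − 12.3)/2 = 1.85 m; q_7 = 0.48 × 0.26 × 1.85 = 0.2309 m³/s
w_8 = (16.0 − 14.3)/2 = 0.85 m; q_8 = 0.39 × 0.15 × 0.85 = 0.04973 m³/s
Q = Σ qᵢ = 5.334 m³/s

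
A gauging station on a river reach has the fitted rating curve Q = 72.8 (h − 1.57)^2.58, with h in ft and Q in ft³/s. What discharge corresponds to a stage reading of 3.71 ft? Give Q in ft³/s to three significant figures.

518 ft³/s

Q = 72.8 × (3.71 − 1.57)^2.58 = 72.8 × 2.14^2.58 = 518.3 ft³/s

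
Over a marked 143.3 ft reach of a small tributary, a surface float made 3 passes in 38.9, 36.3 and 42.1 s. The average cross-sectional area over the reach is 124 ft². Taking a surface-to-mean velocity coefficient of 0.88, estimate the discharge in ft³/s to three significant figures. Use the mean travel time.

t̄ = (38.9 + 36.3 + 42.1) / 3 = 39.1 s
v_surface = L / t̄ = 143.3 / 39.1 = 3.665 ft/s
v_mean = 0.88 × 3.665 = 3.225 ft/s
Q = A × v_mean = 124 × 3.225 = 399.9 ft³/s

400 ft³/s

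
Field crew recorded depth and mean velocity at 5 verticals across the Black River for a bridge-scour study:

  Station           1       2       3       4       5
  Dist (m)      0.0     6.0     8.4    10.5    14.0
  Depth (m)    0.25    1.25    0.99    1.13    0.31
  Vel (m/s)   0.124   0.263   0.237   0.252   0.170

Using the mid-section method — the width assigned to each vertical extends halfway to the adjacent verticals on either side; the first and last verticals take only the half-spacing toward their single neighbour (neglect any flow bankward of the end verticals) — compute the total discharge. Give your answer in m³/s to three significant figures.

2.89 m³/s

w_1 = (6.0 − 0.0)/2 = 3 m; q_1 = 0.124 × 0.25 × 3 = 0.09300 m³/s
w_2 = (8.4 − 0.0)/2 = 4.2 m; q_2 = 0.263 × 1.25 × 4.2 = 1.381 m³/s
w_3 = (10.5 − 6.0)/2 = 2.25 m; q_3 = 0.237 × 0.99 × 2.25 = 0.5279 m³/s
w_4 = (14.0 − 8.4)/2 = 2.8 m; q_4 = 0.252 × 1.13 × 2.8 = 0.7973 m³/s
w_5 = (14.0 − 10.5)/2 = 1.75 m; q_5 = 0.170 × 0.31 × 1.75 = 0.09223 m³/s
Q = Σ qᵢ = 2.891 m³/s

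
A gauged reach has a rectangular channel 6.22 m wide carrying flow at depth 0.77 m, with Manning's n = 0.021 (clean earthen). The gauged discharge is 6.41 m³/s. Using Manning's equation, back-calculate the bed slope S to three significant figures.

0.00150

A = b·y = 6.22 × 0.77 = 4.789 m²
P = b + 2y = 6.22 + 2×0.77 = 7.760 m
R = A/P = 4.789/7.760 = 0.6172 m
S = (Q·n / (1·A·R^(2/3)))² = (6.41×0.021 / (1×4.789×0.7249))² = 0.001503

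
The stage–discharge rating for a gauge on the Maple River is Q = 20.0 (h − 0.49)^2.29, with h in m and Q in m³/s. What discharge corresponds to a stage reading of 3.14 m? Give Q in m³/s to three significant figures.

Q = 20.0 × (3.14 − 0.49)^2.29 = 20.0 × 2.65^2.29 = 186.3 m³/s

186 m³/s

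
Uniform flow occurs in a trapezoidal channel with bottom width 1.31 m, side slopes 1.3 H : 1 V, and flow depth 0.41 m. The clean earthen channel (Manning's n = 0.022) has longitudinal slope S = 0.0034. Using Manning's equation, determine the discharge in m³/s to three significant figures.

0.867 m³/s

A = (b + z·y)·y = (1.31 + 1.3×0.41)×0.41 = 0.7556 m²
P = b + 2y√(1+z²) = 1.31 + 2×0.41×√(1+1.3²) = 2.655 m
R = A/P = 0.7556/2.655 = 0.2846 m
Q = (1/n)·A·R^(2/3)·S^(1/2) = (1/0.022) × 0.7556 × 0.2846^(2/3) × 0.0034^(1/2) = 0.8666 m³/s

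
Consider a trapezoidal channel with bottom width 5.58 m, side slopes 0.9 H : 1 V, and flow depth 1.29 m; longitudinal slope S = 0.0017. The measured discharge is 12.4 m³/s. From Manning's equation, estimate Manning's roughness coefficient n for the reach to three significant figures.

A = (b + z·y)·y = (5.58 + 0.9×1.29)×1.29 = 8.696 m²
P = b + 2y√(1+z²) = 5.58 + 2×1.29×√(1+0.9²) = 9.051 m
R = A/P = 8.696/9.051 = 0.9608 m
n = (1/Q)·A·R^(2/3)·S^(1/2) = (1/12.4) × 8.696 × 0.9737 × 0.04123 = 0.02815

0.0282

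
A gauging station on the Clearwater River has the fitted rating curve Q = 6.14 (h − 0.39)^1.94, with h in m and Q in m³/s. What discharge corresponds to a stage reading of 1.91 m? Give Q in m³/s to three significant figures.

13.8 m³/s

Q = 6.14 × (1.91 − 0.39)^1.94 = 6.14 × 1.52^1.94 = 13.83 m³/s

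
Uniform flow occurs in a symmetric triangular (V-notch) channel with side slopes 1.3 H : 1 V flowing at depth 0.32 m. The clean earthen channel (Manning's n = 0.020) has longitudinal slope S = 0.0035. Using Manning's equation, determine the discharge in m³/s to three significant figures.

0.0994 m³/s

A = z·y² = 1.3×0.32² = 0.1331 m²
P = 2y√(1+z²) = 2×0.32×√(1+1.3²) = 1.050 m
R = A/P = 0.1331/1.050 = 0.1268 m
Q = (1/n)·A·R^(2/3)·S^(1/2) = (1/0.020) × 0.1331 × 0.1268^(2/3) × 0.0035^(1/2) = 0.09940 m³/s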